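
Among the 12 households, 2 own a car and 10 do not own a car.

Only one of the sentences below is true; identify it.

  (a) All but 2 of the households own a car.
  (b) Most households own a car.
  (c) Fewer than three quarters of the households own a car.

(c)

|A| = 12, |A ∩ B| = 2, |A ∖ B| = 10.
(a) requires |A ∖ B| = 2: false.
(b) requires |A ∩ B| > |A ∖ B|: false.
(c) requires |A ∩ B| / |A| < 3/4: true.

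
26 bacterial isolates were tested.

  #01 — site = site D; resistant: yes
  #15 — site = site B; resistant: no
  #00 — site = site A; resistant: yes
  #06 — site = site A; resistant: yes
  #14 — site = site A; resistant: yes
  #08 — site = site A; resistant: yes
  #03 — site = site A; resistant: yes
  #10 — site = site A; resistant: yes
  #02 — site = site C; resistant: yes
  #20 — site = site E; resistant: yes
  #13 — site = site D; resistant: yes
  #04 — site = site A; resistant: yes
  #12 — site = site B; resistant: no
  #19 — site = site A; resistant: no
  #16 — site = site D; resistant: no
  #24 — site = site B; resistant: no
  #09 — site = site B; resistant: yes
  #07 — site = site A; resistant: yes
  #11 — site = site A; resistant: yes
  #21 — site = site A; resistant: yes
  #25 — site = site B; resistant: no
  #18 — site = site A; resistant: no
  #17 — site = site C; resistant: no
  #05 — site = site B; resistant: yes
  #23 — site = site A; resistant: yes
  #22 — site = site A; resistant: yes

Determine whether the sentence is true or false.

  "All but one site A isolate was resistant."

False

The determiner here denotes the relation: |A ∖ B| = 1.
A (the restrictor) = {#00, #06, #14, #08, #03, #10, #04, #19, #07, #11, #21, #18, #23, #22}, |A| = 14.
A ∖ B = {#19, #18}, so |A ∖ B| = 2.
|A ∖ B| = 2, so the statement is false.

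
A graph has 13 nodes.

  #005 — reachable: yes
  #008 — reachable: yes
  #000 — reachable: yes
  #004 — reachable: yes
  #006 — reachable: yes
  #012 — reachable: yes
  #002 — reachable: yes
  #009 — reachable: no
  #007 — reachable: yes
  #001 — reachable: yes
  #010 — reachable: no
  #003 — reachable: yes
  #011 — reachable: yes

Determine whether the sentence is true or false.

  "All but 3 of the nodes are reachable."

False

The determiner here denotes the relation: |A ∖ B| = 3.
A (the restrictor) = {#005, #008, #000, #004, #006, #012, #002, #009, #007, #001, #010, #003, #011}, |A| = 13.
A ∖ B = {#009, #010}, so |A ∖ B| = 2.
|A ∖ B| = 2, so the statement is false.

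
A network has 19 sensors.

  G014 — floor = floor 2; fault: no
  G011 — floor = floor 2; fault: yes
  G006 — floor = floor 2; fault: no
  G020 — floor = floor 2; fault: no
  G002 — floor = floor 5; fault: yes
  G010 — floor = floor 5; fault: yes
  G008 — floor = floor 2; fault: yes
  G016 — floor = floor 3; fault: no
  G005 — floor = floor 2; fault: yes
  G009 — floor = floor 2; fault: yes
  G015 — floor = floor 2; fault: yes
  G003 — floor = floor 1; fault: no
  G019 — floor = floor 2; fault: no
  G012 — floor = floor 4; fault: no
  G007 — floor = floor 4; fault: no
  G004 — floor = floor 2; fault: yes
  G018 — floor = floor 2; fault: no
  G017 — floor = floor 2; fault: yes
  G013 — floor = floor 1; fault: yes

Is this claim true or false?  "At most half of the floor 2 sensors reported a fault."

False

The determiner here denotes the relation: |A ∩ B| ≤ |A ∖ B|.
A (the restrictor) = {G014, G011, G006, G020, G008, G005, G009, G015, G019, G004, G018, G017}, |A| = 12.
A ∩ B = {G011, G008, G005, G009, G015, G004, G017}, so |A ∩ B| = 7.
A ∖ B = {G014, G006, G020, G019, G018}, so |A ∖ B| = 5.
7 > 5, so the statement is false.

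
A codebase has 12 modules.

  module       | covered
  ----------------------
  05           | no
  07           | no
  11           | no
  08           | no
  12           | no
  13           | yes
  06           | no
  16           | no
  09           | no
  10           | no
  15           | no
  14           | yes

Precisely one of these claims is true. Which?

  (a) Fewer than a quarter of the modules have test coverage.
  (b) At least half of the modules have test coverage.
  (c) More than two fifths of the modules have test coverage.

|A| = 12, |A ∩ B| = 2, |A ∖ B| = 10.
(a) requires |A ∩ B| / |A| < 1/4: true.
(b) requires |A ∩ B| ≥ |A ∖ B|: false.
(c) requires |A ∩ B| / |A| > 2/5: false.

(a)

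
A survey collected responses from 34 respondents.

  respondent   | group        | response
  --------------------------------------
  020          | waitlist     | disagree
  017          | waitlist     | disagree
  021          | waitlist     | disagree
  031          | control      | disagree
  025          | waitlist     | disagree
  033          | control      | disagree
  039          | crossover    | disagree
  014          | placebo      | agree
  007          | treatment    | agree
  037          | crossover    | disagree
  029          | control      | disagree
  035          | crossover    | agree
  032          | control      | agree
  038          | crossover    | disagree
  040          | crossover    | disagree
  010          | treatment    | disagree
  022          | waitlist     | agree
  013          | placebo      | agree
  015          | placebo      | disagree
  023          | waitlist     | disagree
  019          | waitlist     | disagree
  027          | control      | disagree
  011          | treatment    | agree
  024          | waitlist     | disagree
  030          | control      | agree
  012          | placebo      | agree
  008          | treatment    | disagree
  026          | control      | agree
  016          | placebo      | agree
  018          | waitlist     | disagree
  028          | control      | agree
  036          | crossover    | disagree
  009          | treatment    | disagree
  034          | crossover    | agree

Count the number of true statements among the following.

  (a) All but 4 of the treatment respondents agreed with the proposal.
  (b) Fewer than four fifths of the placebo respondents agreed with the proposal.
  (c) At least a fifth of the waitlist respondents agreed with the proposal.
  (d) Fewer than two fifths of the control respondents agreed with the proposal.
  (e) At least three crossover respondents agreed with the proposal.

0

(a) treatment: |A| = 5, |A ∩ B| = 2; needs |A ∖ B| = 4 — false.
(b) placebo: |A| = 5, |A ∩ B| = 4; needs |A ∩ B| / |A| < 4/5 — false.
(c) waitlist: |A| = 9, |A ∩ B| = 1; needs |A ∩ B| / |A| ≥ 1/5 — false.
(d) control: |A| = 8, |A ∩ B| = 4; needs |A ∩ B| / |A| < 2/5 — false.
(e) crossover: |A| = 7, |A ∩ B| = 2; needs |A ∩ B| ≥ 3 — false.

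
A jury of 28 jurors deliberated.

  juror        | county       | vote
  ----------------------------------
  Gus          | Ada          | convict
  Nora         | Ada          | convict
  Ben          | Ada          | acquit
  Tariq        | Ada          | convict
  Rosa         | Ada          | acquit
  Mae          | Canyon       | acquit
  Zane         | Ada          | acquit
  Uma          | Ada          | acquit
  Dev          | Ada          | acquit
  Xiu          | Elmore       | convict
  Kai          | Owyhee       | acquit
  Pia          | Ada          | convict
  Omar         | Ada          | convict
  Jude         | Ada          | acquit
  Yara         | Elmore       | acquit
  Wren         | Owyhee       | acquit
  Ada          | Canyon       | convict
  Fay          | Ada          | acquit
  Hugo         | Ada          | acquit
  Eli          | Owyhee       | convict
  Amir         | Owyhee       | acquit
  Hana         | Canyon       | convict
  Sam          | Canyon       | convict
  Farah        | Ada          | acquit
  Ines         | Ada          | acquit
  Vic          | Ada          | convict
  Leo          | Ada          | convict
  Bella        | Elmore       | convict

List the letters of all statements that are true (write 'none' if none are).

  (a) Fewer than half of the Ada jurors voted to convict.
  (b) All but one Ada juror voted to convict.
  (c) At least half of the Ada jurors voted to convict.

|A| = 17, |A ∩ B| = 7, |A ∖ B| = 10.
(a) |A ∩ B| < |A ∖ B|: holds.
(b) |A ∖ B| = 1: fails.
(c) |A ∩ B| ≥ |A ∖ B|: fails.

(a)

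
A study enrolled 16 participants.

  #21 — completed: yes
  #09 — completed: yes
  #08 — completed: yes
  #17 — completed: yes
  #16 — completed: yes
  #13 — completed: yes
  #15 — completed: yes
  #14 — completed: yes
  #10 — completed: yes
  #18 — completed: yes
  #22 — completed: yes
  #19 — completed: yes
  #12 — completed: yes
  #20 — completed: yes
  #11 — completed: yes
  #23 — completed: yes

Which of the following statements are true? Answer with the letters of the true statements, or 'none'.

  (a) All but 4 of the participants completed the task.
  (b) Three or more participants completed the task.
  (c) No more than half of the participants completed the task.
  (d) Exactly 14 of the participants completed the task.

|A| = 16, |A ∩ B| = 16, |A ∖ B| = 0.
(a) |A ∖ B| = 4: fails.
(b) |A ∩ B| ≥ 3: holds.
(c) |A ∩ B| ≤ |A ∖ B|: fails.
(d) |A ∩ B| = 14: fails.

(b)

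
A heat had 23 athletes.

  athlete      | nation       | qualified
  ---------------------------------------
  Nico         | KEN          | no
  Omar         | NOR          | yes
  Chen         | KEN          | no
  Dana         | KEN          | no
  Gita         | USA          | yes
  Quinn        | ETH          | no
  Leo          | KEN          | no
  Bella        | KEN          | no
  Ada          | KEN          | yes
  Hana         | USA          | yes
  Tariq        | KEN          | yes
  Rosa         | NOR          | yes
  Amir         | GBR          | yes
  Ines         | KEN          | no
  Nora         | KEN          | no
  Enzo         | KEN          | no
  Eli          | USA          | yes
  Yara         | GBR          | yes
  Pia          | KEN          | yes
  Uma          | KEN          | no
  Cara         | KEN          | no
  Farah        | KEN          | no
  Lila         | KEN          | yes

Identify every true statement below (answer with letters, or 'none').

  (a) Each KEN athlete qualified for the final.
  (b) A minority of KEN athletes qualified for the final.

|A| = 15, |A ∩ B| = 4, |A ∖ B| = 11.
(a) A ⊆ B, i.e. every element of A is in B (|A ∖ B| = 0): fails.
(b) |A ∩ B| < |A ∖ B|: holds.

(b)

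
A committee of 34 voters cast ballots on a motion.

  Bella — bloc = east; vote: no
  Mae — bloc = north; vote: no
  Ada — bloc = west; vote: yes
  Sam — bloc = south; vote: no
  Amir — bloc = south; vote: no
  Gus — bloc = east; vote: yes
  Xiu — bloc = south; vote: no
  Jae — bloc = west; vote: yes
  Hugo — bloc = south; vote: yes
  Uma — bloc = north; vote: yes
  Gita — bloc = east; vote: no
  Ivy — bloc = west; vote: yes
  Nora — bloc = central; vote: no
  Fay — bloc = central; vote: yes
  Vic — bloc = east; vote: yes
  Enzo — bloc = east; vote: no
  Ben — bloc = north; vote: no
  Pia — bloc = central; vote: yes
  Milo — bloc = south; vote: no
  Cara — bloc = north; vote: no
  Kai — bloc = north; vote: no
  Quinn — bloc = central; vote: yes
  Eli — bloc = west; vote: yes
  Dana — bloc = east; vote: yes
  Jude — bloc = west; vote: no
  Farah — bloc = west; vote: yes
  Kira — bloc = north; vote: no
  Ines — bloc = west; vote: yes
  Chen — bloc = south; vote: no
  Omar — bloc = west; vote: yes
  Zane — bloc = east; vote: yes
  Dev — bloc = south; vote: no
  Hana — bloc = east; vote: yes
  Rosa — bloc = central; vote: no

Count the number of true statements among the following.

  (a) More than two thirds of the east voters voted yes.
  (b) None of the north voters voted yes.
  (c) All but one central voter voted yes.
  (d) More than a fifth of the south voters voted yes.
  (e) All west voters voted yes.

(a) east: |A| = 8, |A ∩ B| = 5; needs |A ∩ B| / |A| > 2/3 — false.
(b) north: |A| = 6, |A ∩ B| = 1; needs A ∩ B = ∅ (|A ∩ B| = 0) — false.
(c) central: |A| = 5, |A ∩ B| = 3; needs |A ∖ B| = 1 — false.
(d) south: |A| = 7, |A ∩ B| = 1; needs |A ∩ B| / |A| > 1/5 — false.
(e) west: |A| = 8, |A ∩ B| = 7; needs A ⊆ B, i.e. every element of A is in B (|A ∖ B| = 0) — false.

0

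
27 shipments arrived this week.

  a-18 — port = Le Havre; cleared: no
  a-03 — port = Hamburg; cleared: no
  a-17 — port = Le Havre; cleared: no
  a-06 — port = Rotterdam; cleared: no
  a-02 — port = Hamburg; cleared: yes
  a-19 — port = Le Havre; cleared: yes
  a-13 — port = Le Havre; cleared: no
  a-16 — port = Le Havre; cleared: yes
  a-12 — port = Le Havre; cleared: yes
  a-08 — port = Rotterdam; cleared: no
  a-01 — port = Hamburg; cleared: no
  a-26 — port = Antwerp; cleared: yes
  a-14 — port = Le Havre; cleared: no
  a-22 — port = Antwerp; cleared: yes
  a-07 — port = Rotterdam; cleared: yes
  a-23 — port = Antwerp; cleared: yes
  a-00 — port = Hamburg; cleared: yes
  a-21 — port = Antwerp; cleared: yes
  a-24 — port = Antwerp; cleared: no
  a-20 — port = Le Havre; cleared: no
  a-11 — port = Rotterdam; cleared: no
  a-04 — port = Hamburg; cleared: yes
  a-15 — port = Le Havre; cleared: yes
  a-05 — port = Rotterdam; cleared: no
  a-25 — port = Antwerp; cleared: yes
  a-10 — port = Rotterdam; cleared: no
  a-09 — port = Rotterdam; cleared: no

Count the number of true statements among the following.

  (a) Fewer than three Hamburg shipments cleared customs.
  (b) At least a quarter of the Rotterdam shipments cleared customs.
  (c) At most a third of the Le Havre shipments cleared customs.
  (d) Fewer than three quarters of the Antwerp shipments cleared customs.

(a) Hamburg: |A| = 5, |A ∩ B| = 3; needs |A ∩ B| < 3 — false.
(b) Rotterdam: |A| = 7, |A ∩ B| = 1; needs |A ∩ B| / |A| ≥ 1/4 — false.
(c) Le Havre: |A| = 9, |A ∩ B| = 4; needs |A ∩ B| / |A| ≤ 1/3 — false.
(d) Antwerp: |A| = 6, |A ∩ B| = 5; needs |A ∩ B| / |A| < 3/4 — false.

0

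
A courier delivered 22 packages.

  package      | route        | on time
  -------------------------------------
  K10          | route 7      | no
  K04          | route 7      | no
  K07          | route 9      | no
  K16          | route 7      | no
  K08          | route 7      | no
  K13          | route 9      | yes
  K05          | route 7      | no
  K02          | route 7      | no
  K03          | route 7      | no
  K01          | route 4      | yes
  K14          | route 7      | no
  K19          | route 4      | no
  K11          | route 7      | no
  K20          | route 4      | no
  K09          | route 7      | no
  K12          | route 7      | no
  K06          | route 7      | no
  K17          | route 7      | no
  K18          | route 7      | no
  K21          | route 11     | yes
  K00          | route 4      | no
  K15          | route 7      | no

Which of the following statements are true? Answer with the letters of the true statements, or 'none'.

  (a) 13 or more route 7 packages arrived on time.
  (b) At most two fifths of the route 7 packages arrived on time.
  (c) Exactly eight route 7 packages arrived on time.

(b)

|A| = 15, |A ∩ B| = 0, |A ∖ B| = 15.
(a) |A ∩ B| ≥ 13: fails.
(b) |A ∩ B| / |A| ≤ 2/5: holds.
(c) |A ∩ B| = 8: fails.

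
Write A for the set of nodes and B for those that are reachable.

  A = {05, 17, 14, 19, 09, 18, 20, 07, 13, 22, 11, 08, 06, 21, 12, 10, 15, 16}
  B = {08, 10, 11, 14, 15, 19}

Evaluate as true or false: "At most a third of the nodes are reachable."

True

'At most a third of the nodes are reachable' holds iff |A ∩ B| / |A| ≤ 1/3.
|A| = 18, |A ∩ B| = 6, |A ∖ B| = 12.
|A ∩ B|/|A| = 6/18, so the statement is true.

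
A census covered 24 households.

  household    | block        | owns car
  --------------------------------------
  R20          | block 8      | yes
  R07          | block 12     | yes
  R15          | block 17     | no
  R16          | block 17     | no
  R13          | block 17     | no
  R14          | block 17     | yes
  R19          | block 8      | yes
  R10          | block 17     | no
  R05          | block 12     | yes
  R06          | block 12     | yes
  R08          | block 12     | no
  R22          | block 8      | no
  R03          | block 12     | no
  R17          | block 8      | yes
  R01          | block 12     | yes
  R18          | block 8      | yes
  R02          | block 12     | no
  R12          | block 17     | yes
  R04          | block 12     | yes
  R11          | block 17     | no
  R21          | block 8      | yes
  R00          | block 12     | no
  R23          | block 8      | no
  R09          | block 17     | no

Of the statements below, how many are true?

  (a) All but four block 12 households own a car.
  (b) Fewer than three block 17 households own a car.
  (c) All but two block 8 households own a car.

3

(a) block 12: |A| = 9, |A ∩ B| = 5; needs |A ∖ B| = 4 — true.
(b) block 17: |A| = 8, |A ∩ B| = 2; needs |A ∩ B| < 3 — true.
(c) block 8: |A| = 7, |A ∩ B| = 5; needs |A ∖ B| = 2 — true.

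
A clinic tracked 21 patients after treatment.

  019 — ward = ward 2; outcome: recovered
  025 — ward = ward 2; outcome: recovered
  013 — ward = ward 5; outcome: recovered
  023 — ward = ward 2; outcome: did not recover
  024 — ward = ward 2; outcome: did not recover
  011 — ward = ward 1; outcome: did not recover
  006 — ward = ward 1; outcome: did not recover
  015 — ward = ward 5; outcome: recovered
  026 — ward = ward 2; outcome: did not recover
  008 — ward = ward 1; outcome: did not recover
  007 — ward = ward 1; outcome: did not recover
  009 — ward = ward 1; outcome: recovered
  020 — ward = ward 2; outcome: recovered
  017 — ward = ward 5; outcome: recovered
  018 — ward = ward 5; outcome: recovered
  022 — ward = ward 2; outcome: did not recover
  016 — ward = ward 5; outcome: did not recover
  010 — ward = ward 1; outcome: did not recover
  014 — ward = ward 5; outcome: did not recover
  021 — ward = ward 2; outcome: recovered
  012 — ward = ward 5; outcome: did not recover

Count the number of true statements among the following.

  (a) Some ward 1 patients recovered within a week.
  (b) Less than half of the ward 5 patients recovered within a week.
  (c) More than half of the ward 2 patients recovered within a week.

(a) ward 1: |A| = 6, |A ∩ B| = 1; needs A ∩ B ≠ ∅ (|A ∩ B| ≥ 1) — true.
(b) ward 5: |A| = 7, |A ∩ B| = 4; needs |A ∩ B| < |A ∖ B| — false.
(c) ward 2: |A| = 8, |A ∩ B| = 4; needs |A ∩ B| > |A ∖ B| — false.

1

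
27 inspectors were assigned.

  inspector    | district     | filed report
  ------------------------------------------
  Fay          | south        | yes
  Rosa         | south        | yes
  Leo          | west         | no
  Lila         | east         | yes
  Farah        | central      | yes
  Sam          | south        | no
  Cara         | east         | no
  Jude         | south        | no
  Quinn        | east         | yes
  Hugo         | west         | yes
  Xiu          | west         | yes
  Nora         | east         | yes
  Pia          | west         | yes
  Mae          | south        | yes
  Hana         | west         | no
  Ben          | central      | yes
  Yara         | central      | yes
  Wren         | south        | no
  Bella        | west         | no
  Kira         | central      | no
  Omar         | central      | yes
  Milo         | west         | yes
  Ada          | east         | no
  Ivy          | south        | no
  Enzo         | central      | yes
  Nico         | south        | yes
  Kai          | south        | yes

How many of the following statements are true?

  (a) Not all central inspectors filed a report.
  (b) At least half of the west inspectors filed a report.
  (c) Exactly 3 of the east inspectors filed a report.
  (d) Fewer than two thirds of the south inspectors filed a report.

4

(a) central: |A| = 6, |A ∩ B| = 5; needs A ⊄ B (|A ∖ B| ≥ 1) — true.
(b) west: |A| = 7, |A ∩ B| = 4; needs |A ∩ B| ≥ |A ∖ B| — true.
(c) east: |A| = 5, |A ∩ B| = 3; needs |A ∩ B| = 3 — true.
(d) south: |A| = 9, |A ∩ B| = 5; needs |A ∩ B| / |A| < 2/3 — true.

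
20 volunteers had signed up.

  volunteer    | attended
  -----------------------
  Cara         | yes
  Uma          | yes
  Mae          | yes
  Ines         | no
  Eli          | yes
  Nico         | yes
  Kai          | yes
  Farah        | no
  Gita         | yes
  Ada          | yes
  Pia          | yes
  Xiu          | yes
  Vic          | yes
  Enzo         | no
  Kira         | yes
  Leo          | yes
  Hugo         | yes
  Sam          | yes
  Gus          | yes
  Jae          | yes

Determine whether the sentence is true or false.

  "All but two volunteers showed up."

The determiner here denotes the relation: |A ∖ B| = 2.
|A| = 20, |A ∩ B| = 17, |A ∖ B| = 3.
|A ∖ B| = 3, so the statement is false.

False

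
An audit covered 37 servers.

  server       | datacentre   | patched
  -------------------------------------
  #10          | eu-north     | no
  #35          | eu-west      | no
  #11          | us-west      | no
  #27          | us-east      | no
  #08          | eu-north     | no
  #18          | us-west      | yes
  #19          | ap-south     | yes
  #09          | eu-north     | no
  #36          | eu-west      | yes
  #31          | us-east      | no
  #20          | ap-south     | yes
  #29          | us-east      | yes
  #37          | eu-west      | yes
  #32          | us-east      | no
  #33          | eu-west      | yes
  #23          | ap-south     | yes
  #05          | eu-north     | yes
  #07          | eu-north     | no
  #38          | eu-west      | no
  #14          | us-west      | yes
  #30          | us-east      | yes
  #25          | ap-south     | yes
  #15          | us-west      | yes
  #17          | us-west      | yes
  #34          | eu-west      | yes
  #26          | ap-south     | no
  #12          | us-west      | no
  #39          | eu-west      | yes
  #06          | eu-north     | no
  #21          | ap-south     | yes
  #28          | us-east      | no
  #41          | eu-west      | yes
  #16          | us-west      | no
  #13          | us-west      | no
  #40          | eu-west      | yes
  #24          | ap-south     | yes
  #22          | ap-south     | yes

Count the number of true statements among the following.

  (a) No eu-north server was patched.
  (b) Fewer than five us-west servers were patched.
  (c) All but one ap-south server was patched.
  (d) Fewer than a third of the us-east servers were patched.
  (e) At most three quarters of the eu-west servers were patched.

(a) eu-north: |A| = 6, |A ∩ B| = 1; needs A ∩ B = ∅ (|A ∩ B| = 0) — false.
(b) us-west: |A| = 8, |A ∩ B| = 4; needs |A ∩ B| < 5 — true.
(c) ap-south: |A| = 8, |A ∩ B| = 7; needs |A ∖ B| = 1 — true.
(d) us-east: |A| = 6, |A ∩ B| = 2; needs |A ∩ B| / |A| < 1/3 — false.
(e) eu-west: |A| = 9, |A ∩ B| = 7; needs |A ∩ B| / |A| ≤ 3/4 — false.

2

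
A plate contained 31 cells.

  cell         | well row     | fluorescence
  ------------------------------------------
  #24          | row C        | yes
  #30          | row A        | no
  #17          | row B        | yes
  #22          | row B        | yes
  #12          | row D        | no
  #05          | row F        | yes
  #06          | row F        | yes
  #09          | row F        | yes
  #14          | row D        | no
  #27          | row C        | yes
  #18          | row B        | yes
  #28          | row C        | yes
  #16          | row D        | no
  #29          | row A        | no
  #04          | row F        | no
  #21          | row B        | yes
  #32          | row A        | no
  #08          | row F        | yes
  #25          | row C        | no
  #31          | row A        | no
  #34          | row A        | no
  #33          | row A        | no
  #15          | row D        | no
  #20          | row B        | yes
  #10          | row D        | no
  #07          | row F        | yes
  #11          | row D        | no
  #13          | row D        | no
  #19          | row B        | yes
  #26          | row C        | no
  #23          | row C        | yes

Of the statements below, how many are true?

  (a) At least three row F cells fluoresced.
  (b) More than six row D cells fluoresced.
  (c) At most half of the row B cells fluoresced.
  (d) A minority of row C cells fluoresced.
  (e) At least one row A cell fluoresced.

1

(a) row F: |A| = 6, |A ∩ B| = 5; needs |A ∩ B| ≥ 3 — true.
(b) row D: |A| = 7, |A ∩ B| = 0; needs |A ∩ B| > 6 — false.
(c) row B: |A| = 6, |A ∩ B| = 6; needs |A ∩ B| ≤ |A ∖ B| — false.
(d) row C: |A| = 6, |A ∩ B| = 4; needs |A ∩ B| < |A ∖ B| — false.
(e) row A: |A| = 6, |A ∩ B| = 0; needs A ∩ B ≠ ∅ (|A ∩ B| ≥ 1) — false.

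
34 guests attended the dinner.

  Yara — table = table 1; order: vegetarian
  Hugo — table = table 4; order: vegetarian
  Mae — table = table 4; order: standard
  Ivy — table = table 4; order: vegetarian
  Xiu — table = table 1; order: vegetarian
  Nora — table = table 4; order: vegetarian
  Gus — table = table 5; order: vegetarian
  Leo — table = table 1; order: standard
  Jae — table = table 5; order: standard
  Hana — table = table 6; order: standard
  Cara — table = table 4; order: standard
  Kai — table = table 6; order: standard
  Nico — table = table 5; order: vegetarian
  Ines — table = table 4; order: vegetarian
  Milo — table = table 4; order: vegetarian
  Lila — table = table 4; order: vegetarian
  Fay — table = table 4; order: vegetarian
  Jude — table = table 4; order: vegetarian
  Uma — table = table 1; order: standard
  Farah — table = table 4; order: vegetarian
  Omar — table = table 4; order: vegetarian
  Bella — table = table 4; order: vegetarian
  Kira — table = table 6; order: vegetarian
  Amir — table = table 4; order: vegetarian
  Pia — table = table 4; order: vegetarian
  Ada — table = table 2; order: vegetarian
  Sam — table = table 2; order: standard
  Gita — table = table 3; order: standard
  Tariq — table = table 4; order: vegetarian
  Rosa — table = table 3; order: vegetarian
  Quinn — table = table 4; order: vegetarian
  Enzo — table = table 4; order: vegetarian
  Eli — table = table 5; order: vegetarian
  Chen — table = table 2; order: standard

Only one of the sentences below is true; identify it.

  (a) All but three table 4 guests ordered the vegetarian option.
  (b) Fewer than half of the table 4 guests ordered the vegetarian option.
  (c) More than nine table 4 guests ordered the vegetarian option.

(c)

|A| = 18, |A ∩ B| = 16, |A ∖ B| = 2.
(a) requires |A ∖ B| = 3: false.
(b) requires |A ∩ B| < |A ∖ B|: false.
(c) requires |A ∩ B| > 9: true.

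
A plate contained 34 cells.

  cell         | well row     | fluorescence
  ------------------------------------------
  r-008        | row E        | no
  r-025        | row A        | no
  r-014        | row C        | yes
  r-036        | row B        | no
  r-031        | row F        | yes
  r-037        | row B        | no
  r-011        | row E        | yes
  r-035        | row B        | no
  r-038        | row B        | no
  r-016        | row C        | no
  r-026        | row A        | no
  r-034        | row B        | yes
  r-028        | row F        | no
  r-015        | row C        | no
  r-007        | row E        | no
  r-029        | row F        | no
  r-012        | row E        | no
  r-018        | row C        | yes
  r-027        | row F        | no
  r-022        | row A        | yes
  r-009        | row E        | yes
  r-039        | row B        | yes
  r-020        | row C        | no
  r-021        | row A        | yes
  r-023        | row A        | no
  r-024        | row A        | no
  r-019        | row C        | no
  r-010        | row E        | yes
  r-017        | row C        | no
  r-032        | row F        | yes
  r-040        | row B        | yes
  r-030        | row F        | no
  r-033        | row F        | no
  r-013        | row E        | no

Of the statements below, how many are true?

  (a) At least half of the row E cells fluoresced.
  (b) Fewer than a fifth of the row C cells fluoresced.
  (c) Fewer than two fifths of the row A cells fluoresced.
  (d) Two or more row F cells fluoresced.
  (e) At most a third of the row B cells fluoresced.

2

(a) row E: |A| = 7, |A ∩ B| = 3; needs |A ∩ B| ≥ |A ∖ B| — false.
(b) row C: |A| = 7, |A ∩ B| = 2; needs |A ∩ B| / |A| < 1/5 — false.
(c) row A: |A| = 6, |A ∩ B| = 2; needs |A ∩ B| / |A| < 2/5 — true.
(d) row F: |A| = 7, |A ∩ B| = 2; needs |A ∩ B| ≥ 2 — true.
(e) row B: |A| = 7, |A ∩ B| = 3; needs |A ∩ B| / |A| ≤ 1/3 — false.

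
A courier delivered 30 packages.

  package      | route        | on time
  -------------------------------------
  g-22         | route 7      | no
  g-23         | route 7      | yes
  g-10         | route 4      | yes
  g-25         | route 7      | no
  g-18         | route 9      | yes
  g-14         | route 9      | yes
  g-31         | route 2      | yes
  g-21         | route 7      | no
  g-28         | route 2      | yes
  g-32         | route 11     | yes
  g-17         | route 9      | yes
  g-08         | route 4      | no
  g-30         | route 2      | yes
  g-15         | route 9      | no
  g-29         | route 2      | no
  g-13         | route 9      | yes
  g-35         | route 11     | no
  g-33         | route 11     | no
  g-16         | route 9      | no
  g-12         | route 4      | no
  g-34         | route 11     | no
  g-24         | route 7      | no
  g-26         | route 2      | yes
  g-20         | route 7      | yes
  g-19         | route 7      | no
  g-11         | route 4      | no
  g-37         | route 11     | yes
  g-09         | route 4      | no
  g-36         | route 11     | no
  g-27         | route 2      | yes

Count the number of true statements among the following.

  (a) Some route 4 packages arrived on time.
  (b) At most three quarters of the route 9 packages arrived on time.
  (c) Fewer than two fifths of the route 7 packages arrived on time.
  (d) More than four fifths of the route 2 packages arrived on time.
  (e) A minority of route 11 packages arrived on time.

(a) route 4: |A| = 5, |A ∩ B| = 1; needs A ∩ B ≠ ∅ (|A ∩ B| ≥ 1) — true.
(b) route 9: |A| = 6, |A ∩ B| = 4; needs |A ∩ B| / |A| ≤ 3/4 — true.
(c) route 7: |A| = 7, |A ∩ B| = 2; needs |A ∩ B| / |A| < 2/5 — true.
(d) route 2: |A| = 6, |A ∩ B| = 5; needs |A ∩ B| / |A| > 4/5 — true.
(e) route 11: |A| = 6, |A ∩ B| = 2; needs |A ∩ B| < |A ∖ B| — true.

5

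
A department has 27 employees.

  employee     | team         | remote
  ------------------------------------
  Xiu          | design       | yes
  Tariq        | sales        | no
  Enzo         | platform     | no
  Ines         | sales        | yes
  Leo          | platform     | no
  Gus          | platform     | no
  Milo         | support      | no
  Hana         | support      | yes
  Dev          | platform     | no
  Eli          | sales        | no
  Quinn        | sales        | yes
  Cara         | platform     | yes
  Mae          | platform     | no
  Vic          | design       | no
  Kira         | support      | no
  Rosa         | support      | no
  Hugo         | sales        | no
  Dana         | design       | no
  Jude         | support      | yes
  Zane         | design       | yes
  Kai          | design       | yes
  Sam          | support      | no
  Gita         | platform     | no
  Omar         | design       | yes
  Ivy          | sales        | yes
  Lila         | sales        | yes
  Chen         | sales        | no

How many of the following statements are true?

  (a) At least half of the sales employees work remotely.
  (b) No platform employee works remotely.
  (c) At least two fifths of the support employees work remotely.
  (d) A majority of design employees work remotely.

2

(a) sales: |A| = 8, |A ∩ B| = 4; needs |A ∩ B| ≥ |A ∖ B| — true.
(b) platform: |A| = 7, |A ∩ B| = 1; needs A ∩ B = ∅ (|A ∩ B| = 0) — false.
(c) support: |A| = 6, |A ∩ B| = 2; needs |A ∩ B| / |A| ≥ 2/5 — false.
(d) design: |A| = 6, |A ∩ B| = 4; needs |A ∩ B| > |A ∖ B| — true.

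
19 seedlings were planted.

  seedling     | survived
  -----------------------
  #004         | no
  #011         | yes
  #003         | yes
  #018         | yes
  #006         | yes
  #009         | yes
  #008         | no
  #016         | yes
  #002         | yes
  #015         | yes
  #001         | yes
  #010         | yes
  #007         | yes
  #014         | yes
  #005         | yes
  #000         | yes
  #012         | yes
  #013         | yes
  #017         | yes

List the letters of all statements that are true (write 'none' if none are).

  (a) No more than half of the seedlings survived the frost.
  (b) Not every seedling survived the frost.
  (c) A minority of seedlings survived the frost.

|A| = 19, |A ∩ B| = 17, |A ∖ B| = 2.
(a) |A ∩ B| ≤ |A ∖ B|: fails.
(b) A ⊄ B (|A ∖ B| ≥ 1): holds.
(c) |A ∩ B| < |A ∖ B|: fails.

(b)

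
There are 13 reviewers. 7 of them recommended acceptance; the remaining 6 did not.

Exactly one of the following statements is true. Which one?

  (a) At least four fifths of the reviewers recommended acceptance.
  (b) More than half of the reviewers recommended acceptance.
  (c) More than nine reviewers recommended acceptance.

|A| = 13, |A ∩ B| = 7, |A ∖ B| = 6.
(a) requires |A ∩ B| / |A| ≥ 4/5: false.
(b) requires |A ∩ B| > |A ∖ B|: true.
(c) requires |A ∩ B| > 9: false.

(b)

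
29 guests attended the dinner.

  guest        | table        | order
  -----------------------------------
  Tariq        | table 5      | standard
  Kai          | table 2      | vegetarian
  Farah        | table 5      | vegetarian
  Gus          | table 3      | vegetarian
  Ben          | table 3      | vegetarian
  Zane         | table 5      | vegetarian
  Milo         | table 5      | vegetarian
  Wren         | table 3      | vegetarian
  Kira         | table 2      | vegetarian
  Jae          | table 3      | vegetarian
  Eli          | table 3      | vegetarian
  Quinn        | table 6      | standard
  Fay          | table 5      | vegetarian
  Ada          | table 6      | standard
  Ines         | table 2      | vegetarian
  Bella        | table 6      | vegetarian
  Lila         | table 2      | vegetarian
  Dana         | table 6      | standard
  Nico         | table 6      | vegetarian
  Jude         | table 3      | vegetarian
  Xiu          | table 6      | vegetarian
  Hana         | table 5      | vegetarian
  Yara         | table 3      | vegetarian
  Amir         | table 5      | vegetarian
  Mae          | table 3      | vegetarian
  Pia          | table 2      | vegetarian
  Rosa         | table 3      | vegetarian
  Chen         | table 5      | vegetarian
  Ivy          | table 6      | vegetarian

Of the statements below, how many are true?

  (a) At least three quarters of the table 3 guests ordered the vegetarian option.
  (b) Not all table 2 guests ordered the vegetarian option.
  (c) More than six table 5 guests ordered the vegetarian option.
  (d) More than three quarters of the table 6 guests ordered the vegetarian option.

(a) table 3: |A| = 9, |A ∩ B| = 9; needs |A ∩ B| / |A| ≥ 3/4 — true.
(b) table 2: |A| = 5, |A ∩ B| = 5; needs A ⊄ B (|A ∖ B| ≥ 1) — false.
(c) table 5: |A| = 8, |A ∩ B| = 7; needs |A ∩ B| > 6 — true.
(d) table 6: |A| = 7, |A ∩ B| = 4; needs |A ∩ B| / |A| > 3/4 — false.

2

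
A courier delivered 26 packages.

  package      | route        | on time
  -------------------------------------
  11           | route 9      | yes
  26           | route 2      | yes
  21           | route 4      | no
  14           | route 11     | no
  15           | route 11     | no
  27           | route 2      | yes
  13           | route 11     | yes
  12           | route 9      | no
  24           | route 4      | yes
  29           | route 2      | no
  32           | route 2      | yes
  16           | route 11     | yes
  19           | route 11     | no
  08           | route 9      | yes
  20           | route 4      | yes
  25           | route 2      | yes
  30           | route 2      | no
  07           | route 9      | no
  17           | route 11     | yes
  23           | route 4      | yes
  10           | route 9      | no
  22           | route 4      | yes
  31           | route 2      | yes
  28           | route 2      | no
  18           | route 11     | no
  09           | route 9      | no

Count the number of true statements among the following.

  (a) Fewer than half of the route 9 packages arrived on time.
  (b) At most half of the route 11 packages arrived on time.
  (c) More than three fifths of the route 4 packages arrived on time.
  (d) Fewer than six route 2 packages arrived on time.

(a) route 9: |A| = 6, |A ∩ B| = 2; needs |A ∩ B| < |A ∖ B| — true.
(b) route 11: |A| = 7, |A ∩ B| = 3; needs |A ∩ B| ≤ |A ∖ B| — true.
(c) route 4: |A| = 5, |A ∩ B| = 4; needs |A ∩ B| / |A| > 3/5 — true.
(d) route 2: |A| = 8, |A ∩ B| = 5; needs |A ∩ B| < 6 — true.

4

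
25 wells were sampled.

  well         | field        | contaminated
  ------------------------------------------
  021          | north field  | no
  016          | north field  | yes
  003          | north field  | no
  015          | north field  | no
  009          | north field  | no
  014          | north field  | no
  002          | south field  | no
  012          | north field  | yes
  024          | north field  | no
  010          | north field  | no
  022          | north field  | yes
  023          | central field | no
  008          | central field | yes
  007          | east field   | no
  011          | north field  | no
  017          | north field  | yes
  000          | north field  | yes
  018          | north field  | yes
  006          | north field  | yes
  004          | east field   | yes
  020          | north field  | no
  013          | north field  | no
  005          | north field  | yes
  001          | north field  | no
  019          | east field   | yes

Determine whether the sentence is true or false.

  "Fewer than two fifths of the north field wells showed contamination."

False

Truth condition: |A ∩ B| / |A| < 2/5.
|A| = 19, |A ∩ B| = 8, |A ∖ B| = 11.
|A ∩ B|/|A| = 8/19, so the statement is false.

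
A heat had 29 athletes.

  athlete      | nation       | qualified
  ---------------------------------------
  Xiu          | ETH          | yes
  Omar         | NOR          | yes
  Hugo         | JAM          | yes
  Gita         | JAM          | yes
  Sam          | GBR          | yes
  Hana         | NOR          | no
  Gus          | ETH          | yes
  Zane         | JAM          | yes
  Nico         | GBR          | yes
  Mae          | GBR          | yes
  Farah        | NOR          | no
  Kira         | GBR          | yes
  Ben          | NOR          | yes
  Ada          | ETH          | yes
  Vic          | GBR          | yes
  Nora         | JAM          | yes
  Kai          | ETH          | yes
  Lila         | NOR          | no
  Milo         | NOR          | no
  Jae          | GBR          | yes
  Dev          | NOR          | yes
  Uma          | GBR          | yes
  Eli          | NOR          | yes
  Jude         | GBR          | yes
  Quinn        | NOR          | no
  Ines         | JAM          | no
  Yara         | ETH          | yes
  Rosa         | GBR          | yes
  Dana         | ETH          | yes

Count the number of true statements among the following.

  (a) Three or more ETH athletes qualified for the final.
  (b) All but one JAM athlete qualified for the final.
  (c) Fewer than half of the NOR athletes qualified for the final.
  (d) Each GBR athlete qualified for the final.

4

(a) ETH: |A| = 6, |A ∩ B| = 6; needs |A ∩ B| ≥ 3 — true.
(b) JAM: |A| = 5, |A ∩ B| = 4; needs |A ∖ B| = 1 — true.
(c) NOR: |A| = 9, |A ∩ B| = 4; needs |A ∩ B| < |A ∖ B| — true.
(d) GBR: |A| = 9, |A ∩ B| = 9; needs A ⊆ B, i.e. every element of A is in B (|A ∖ B| = 0) — true.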